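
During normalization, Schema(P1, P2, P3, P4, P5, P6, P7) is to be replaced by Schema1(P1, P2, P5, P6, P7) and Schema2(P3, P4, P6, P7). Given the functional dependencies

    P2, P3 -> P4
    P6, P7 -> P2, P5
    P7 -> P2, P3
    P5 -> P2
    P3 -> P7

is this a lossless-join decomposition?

Yes

Common attributes: Schema1 ∩ Schema2 = {P6, P7}.
Closure of {P6, P7}: P6, P7 → P2, P5 applies, adding P2, P5; P7 → P2, P3 applies, adding P3; P2, P3 → P4 applies, adding P4. So (P6, P7)⁺ = {P2, P3, P4, P5, P6, P7}.
This closure contains every attribute of Schema2, so Schema1 ∩ Schema2 → Schema2. The join is lossless.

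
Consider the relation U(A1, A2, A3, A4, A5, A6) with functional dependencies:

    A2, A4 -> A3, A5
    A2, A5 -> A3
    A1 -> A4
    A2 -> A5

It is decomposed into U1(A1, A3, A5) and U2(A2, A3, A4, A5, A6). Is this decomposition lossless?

No

Common attributes: U1 ∩ U2 = {A3, A5}.
No dependency enlarges {A3, A5}, so (A3, A5)⁺ = {A3, A5}.
The closure contains neither all of U1 = {A1, A3, A5} nor all of U2 = {A2, A3, A4, A5, A6}, so the common attributes are not a superkey of either fragment. The join is lossy.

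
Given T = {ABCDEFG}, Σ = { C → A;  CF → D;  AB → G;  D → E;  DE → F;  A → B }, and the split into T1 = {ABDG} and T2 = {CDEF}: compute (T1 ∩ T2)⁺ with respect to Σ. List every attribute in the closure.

DEF

T1 ∩ T2 = {D}.
D → E applies, adding E
DE → F applies, adding F
Closure: {DEF}.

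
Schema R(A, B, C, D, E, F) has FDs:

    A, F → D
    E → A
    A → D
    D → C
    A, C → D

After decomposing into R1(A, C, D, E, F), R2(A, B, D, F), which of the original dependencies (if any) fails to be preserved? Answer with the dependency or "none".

A, F → D lies within R1.
E → A lies within R1.
A → D lies within R1.
D → C lies within R1.
A, C → D lies within R1.
Every dependency is enforceable on the fragments, so the decomposition is dependency-preserving.

none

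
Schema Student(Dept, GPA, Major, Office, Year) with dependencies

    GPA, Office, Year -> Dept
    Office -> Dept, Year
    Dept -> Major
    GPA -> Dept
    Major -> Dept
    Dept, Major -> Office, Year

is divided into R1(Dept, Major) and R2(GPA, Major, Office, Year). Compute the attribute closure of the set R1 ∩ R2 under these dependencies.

Dept, Major, Office, Year

R1 ∩ R2 = {Major}.
Major → Dept applies, adding Dept
Dept, Major → Office, Year applies, adding Office, Year
Closure: {Dept, Major, Office, Year}.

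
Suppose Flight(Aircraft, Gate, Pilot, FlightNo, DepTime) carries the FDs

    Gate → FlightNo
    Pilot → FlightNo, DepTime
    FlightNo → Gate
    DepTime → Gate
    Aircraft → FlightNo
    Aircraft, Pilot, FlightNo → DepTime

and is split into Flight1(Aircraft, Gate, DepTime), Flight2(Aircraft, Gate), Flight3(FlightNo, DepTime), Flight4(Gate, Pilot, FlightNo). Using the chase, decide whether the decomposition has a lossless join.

No

Chase test. Columns are Aircraft, Gate, Pilot, FlightNo, DepTime; row i has aⱼ where attribute j ∈ Flighti, else bᵢⱼ.
Initial tableau (one row per fragment):
  row 1: a1 a2 b13 b14 a5
  row 2: a1 a2 b23 b24 b25
  row 3: b31 b32 b33 a4 a5
  row 4: b41 a2 a3 a4 b45
Rows 1 and 2 agree on Gate; apply Gate→FlightNo and equate their FlightNo entries.
Rows 1 and 4 agree on Gate; apply Gate→FlightNo and equate their FlightNo entries.
Rows 1 and 3 agree on FlightNo; apply FlightNo→Gate and equate their Gate entries.
No row becomes fully distinguished — the join is lossy.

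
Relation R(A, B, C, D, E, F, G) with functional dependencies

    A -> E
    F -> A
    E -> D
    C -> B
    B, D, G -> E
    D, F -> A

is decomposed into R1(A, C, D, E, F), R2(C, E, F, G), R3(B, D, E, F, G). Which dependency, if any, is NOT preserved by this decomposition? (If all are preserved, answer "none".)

C -> B

Check C → B: no single fragment contains all of {B, C}, and the restricted closure of {C} across the fragments never reaches {B}.
A → E is preserved.
F → A is preserved.
E → D is preserved.
B, D, G → E is preserved.
D, F → A is preserved.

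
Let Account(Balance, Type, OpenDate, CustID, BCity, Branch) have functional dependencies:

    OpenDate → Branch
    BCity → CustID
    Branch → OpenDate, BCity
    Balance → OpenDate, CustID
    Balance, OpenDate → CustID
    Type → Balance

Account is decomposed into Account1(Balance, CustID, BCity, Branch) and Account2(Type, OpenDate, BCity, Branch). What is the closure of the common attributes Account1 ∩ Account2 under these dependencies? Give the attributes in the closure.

OpenDate, CustID, BCity, Branch

Account1 ∩ Account2 = {BCity, Branch}.
BCity → CustID applies, adding CustID
Branch → OpenDate, BCity applies, adding OpenDate
Closure: {OpenDate, CustID, BCity, Branch}.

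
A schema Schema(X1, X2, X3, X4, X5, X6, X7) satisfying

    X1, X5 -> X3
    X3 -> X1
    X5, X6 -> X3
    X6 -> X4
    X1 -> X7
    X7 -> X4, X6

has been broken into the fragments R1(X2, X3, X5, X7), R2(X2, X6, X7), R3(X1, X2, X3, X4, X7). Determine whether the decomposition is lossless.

Chase test. Columns are X1, X2, X3, X4, X5, X6, X7; row i has aⱼ where attribute j ∈ Ri, else bᵢⱼ.
Initial tableau (one row per fragment):
  row 1: b11 a2 a3 b14 a5 b16 a7
  row 2: b21 a2 b23 b24 b25 a6 a7
  row 3: a1 a2 a3 a4 b35 b36 a7
Rows 1 and 3 agree on X3; apply X3→X1 and equate their X1 entries.
Rows 1 and 2 agree on X7; apply X7→X4, X6 and equate their X4, X6 entries.
Rows 1 and 3 agree on X7; apply X7→X4, X6 and equate their X4, X6 entries.
Row 1 is now all distinguished symbols — the join is lossless.

Yes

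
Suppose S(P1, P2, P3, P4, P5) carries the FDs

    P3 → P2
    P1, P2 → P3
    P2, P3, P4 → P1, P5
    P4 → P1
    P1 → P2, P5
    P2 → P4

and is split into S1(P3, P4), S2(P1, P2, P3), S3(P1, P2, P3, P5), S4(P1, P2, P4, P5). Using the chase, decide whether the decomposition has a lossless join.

Chase test. Columns are P1, P2, P3, P4, P5; row i has aⱼ where attribute j ∈ Si, else bᵢⱼ.
Initial tableau (one row per fragment):
  row 1: b11 b12 a3 a4 b15
  row 2: a1 a2 a3 b24 b25
  row 3: a1 a2 a3 b34 a5
  row 4: a1 a2 b43 a4 a5
Rows 1 and 2 agree on P3; apply P3→P2 and equate their P2 entries.
Rows 2 and 4 agree on P1, P2; apply P1, P2→P3 and equate their P3 entries.
Rows 1 and 4 agree on P2, P3, P4; apply P2, P3, P4→P1, P5 and equate their P1, P5 entries.
Rows 1 and 2 agree on P1; apply P1→P2, P5 and equate their P2, P5 entries.
Rows 1 and 2 agree on P2; apply P2→P4 and equate their P4 entries.
Rows 1 and 3 agree on P2; apply P2→P4 and equate their P4 entries.
Row 1 is now all distinguished symbols — the join is lossless.

Yes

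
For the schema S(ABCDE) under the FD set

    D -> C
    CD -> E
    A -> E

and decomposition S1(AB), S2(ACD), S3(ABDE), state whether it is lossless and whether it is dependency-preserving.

lossless and dependency-preserving

Lossless test (chase): Rows 2 and 3 agree on D; apply D→C and equate their C entries. Rows 2 and 3 agree on CD; apply CD→E and equate their E entries. Rows 1 and 2 agree on A; apply A→E and equate their E entries. Row 3 is now all distinguished symbols — the join is lossless.
Dependency preservation: CD → E is not contained in any single fragment, but the restricted closure of its left-hand side across the fragments still reaches the right-hand side; the remaining FDs each lie inside some fragment. All dependencies are preserved.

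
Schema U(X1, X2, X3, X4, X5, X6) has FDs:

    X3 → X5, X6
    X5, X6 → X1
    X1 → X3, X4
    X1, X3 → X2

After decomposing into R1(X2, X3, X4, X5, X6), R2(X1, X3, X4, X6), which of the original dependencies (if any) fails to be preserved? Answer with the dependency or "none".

X3 → X5, X6 lies within R1.
X5, X6 → X1: restricted closure across fragments reaches X1.
X1 → X3, X4 lies within R2.
X1, X3 → X2: restricted closure across fragments reaches X2.
Every dependency is enforceable on the fragments, so the decomposition is dependency-preserving.

none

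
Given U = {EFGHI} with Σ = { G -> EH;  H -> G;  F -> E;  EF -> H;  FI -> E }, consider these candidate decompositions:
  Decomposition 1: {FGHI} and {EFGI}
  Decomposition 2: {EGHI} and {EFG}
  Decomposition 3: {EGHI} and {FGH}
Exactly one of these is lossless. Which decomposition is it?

Decomposition 1

Decomposition 1: common = {FGI}, closure = {EFGHI} → lossless.
Decomposition 2: common = {EG}, closure = {EGH} → lossy.
Decomposition 3: common = {GH}, closure = {EGH} → lossy.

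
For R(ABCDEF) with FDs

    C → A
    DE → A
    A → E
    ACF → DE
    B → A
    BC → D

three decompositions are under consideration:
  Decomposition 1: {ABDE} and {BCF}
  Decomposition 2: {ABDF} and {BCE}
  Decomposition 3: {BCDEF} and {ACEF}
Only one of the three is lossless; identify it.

Decomposition 3

Decomposition 1: common = {B}, closure = {ABE} → lossy.
Decomposition 2: common = {B}, closure = {ABE} → lossy.
Decomposition 3: common = {CEF}, closure = {ACDEF} → lossless.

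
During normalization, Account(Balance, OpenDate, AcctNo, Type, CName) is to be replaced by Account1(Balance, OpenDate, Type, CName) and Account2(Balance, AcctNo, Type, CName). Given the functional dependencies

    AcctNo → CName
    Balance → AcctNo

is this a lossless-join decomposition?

Yes

Common attributes: Account1 ∩ Account2 = {Balance, Type, CName}.
Closure of {Balance, Type, CName}: Balance → AcctNo applies, adding AcctNo. So (Balance, Type, CName)⁺ = {Balance, AcctNo, Type, CName}.
This closure contains every attribute of Account2, so Account1 ∩ Account2 → Account2. The join is lossless.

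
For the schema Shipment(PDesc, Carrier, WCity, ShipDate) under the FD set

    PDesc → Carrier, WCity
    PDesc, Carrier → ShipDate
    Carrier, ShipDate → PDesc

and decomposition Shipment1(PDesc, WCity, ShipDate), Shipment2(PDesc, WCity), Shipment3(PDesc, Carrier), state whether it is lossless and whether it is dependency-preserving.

lossless but not dependency-preserving

Lossless test (chase): Rows 1 and 2 agree on PDesc; apply PDesc→Carrier, WCity and equate their Carrier, WCity entries. Rows 1 and 3 agree on PDesc; apply PDesc→Carrier, WCity and equate their Carrier, WCity entries. Rows 1 and 2 agree on PDesc, Carrier; apply PDesc, Carrier→ShipDate and equate their ShipDate entries. Rows 1 and 3 agree on PDesc, Carrier; apply PDesc, Carrier→ShipDate and equate their ShipDate entries. Row 1 is now all distinguished symbols — the join is lossless.
Dependency preservation: the restricted closure of {Carrier, ShipDate} across the fragments never reaches {PDesc}, so Carrier, ShipDate → PDesc cannot be enforced without a join — not preserved.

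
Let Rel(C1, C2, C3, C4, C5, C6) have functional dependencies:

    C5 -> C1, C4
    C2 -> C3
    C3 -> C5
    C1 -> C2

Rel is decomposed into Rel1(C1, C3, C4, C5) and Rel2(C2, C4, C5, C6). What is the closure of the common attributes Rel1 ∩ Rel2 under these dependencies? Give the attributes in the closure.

Rel1 ∩ Rel2 = {C4, C5}.
C5 → C1, C4 applies, adding C1
C1 → C2 applies, adding C2
C2 → C3 applies, adding C3
Closure: {C1, C2, C3, C4, C5}.

C1, C2, C3, C4, C5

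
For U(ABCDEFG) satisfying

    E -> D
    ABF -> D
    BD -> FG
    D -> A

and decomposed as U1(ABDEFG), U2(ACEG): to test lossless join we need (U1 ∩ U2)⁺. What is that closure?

ADEG

U1 ∩ U2 = {AEG}.
E → D applies, adding D
Closure: {ADEG}.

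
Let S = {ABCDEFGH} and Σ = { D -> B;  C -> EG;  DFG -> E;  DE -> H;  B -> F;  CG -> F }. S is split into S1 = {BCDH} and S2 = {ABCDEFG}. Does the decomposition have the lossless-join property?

Common attributes: S1 ∩ S2 = {BCD}.
Closure of {BCD}: C → EG applies, adding EG; DE → H applies, adding H; B → F applies, adding F. So (BCD)⁺ = {BCDEFGH}.
This closure contains every attribute of S1, so S1 ∩ S2 → S1. The join is lossless.

Yes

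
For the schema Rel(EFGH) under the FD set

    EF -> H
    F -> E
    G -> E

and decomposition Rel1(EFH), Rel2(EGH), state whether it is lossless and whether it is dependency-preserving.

lossy but dependency-preserving

Lossless test: (EH)⁺ = {EH}, which is a superkey of neither fragment — lossy.
Dependency preservation: every FD's attributes lie within a single fragment, so each can be enforced locally — preserved.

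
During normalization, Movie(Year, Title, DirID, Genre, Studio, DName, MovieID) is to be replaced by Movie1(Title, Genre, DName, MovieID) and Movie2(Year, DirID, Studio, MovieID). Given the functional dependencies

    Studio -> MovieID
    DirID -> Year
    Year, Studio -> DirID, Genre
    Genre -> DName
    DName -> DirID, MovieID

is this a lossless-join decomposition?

No

Common attributes: Movie1 ∩ Movie2 = {MovieID}.
No dependency enlarges {MovieID}, so (MovieID)⁺ = {MovieID}.
The closure contains neither all of Movie1 = {Title, Genre, DName, MovieID} nor all of Movie2 = {Year, DirID, Studio, MovieID}, so the common attributes are not a superkey of either fragment. The join is lossy.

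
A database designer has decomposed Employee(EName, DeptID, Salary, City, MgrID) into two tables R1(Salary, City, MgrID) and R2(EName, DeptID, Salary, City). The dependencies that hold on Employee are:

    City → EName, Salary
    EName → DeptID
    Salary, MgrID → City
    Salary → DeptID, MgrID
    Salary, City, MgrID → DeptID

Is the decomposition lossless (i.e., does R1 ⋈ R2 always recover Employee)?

Yes

Common attributes: R1 ∩ R2 = {Salary, City}.
Closure of {Salary, City}: City → EName, Salary applies, adding EName; EName → DeptID applies, adding DeptID; Salary → DeptID, MgrID applies, adding MgrID. So (Salary, City)⁺ = {EName, DeptID, Salary, City, MgrID}.
This closure contains every attribute of R1, so R1 ∩ R2 → R1. The join is lossless.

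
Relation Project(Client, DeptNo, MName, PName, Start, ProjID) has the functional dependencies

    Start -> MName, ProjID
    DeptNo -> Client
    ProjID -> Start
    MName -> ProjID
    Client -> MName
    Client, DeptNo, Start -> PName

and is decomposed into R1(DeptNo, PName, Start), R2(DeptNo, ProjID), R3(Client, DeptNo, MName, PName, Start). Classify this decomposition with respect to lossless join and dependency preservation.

Lossless test (chase): Rows 1 and 3 agree on Start; apply Start→MName, ProjID and equate their MName, ProjID entries. Rows 1 and 2 agree on DeptNo; apply DeptNo→Client and equate their Client entries. Rows 1 and 3 agree on DeptNo; apply DeptNo→Client and equate their Client entries. Rows 1 and 2 agree on Client; apply Client→MName and equate their MName entries. Rows 1 and 2 agree on MName; apply MName→ProjID and equate their ProjID entries. Rows 1 and 2 agree on ProjID; apply ProjID→Start and equate their Start entries. Rows 1 and 2 agree on Client, DeptNo, Start; apply Client, DeptNo, Start→PName and equate their PName entries. Row 1 is now all distinguished symbols — the join is lossless.
Dependency preservation: the restricted closure of {Start} across the fragments never reaches {MName, ProjID}, so Start → MName, ProjID cannot be enforced without a join — not preserved.

lossless but not dependency-preserving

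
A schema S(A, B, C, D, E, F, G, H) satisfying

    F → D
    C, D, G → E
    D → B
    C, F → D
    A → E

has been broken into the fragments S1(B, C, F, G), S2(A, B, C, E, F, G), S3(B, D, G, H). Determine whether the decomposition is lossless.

No

Chase test. Columns are A, B, C, D, E, F, G, H; row i has aⱼ where attribute j ∈ Si, else bᵢⱼ.
Initial tableau (one row per fragment):
  row 1: b11 a2 a3 b14 b15 a6 a7 b18
  row 2: a1 a2 a3 b24 a5 a6 a7 b28
  row 3: b31 a2 b33 a4 b35 b36 a7 a8
Rows 1 and 2 agree on F; apply F→D and equate their D entries.
Rows 1 and 2 agree on C, D, G; apply C, D, G→E and equate their E entries.
No row becomes fully distinguished — the join is lossy.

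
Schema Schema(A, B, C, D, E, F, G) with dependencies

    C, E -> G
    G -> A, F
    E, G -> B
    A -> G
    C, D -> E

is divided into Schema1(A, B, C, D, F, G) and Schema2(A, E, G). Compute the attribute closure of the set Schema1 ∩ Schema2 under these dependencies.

A, F, G

Schema1 ∩ Schema2 = {A, G}.
G → A, F applies, adding F
Closure: {A, F, G}.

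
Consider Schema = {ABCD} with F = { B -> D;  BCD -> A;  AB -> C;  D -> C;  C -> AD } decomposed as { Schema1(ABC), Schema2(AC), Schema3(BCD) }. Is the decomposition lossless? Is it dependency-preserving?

Lossless test (chase): Rows 1 and 3 agree on B; apply B→D and equate their D entries. Rows 1 and 3 agree on BCD; apply BCD→A and equate their A entries. Rows 1 and 2 agree on C; apply C→AD and equate their AD entries. Row 1 is now all distinguished symbols — the join is lossless.
Dependency preservation: BCD → A; C → AD are not contained in any single fragment, but the restricted closure of each left-hand side across the fragments still reaches the right-hand side; the remaining FDs each lie inside some fragment. All dependencies are preserved.

lossless and dependency-preserving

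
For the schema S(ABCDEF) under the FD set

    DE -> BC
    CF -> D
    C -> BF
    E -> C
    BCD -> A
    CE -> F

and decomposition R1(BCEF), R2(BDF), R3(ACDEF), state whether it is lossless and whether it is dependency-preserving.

Lossless test (chase): Rows 1 and 3 agree on CF; apply CF→D and equate their D entries. Rows 1 and 3 agree on C; apply C→BF and equate their BF entries. Rows 1 and 3 agree on BCD; apply BCD→A and equate their A entries. Row 1 is now all distinguished symbols — the join is lossless.
Dependency preservation: DE → BC; BCD → A are not contained in any single fragment, but the restricted closure of each left-hand side across the fragments still reaches the right-hand side; the remaining FDs each lie inside some fragment. All dependencies are preserved.

lossless and dependency-preserving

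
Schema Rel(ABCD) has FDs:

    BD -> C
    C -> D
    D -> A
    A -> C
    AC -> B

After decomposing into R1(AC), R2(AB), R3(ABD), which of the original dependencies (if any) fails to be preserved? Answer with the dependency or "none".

none

BD → C: restricted closure across fragments reaches C.
C → D: restricted closure across fragments reaches D.
D → A lies within R3.
A → C lies within R1.
AC → B: restricted closure across fragments reaches B.
Every dependency is enforceable on the fragments, so the decomposition is dependency-preserving.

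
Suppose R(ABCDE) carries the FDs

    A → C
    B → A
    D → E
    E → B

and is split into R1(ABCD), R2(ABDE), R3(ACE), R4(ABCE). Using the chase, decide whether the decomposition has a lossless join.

Chase test. Columns are ABCDE; row i has aⱼ where attribute j ∈ Ri, else bᵢⱼ.
Initial tableau (one row per fragment):
  row 1: a1 a2 a3 a4 b15
  row 2: a1 a2 b23 a4 a5
  row 3: a1 b32 a3 b34 a5
  row 4: a1 a2 a3 b44 a5
Rows 1 and 2 agree on A; apply A→C and equate their C entries.
Rows 1 and 2 agree on D; apply D→E and equate their E entries.
Rows 1 and 3 agree on E; apply E→B and equate their B entries.
Row 1 is now all distinguished symbols — the join is lossless.

Yes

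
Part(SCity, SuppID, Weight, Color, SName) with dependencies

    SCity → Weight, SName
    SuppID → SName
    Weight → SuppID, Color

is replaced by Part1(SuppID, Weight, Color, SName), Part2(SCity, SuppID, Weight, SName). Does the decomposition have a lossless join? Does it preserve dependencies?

Lossless test: (SuppID, Weight, SName)⁺ = {SuppID, Weight, Color, SName}, which contains all of one fragment — lossless.
Dependency preservation: every FD's attributes lie within a single fragment, so each can be enforced locally — preserved.

lossless and dependency-preserving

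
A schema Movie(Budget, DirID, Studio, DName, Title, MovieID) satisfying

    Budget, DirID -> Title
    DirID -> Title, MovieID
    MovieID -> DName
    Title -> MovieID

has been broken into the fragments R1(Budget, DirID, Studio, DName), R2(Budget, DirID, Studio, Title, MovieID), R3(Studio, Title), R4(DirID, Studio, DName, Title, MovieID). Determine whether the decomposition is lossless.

Chase test. Columns are Budget, DirID, Studio, DName, Title, MovieID; row i has aⱼ where attribute j ∈ Ri, else bᵢⱼ.
Initial tableau (one row per fragment):
  row 1: a1 a2 a3 a4 b15 b16
  row 2: a1 a2 a3 b24 a5 a6
  row 3: b31 b32 a3 b34 a5 b36
  row 4: b41 a2 a3 a4 a5 a6
Rows 1 and 2 agree on Budget, DirID; apply Budget, DirID→Title and equate their Title entries.
Rows 1 and 2 agree on DirID; apply DirID→Title, MovieID and equate their Title, MovieID entries.
Rows 1 and 2 agree on MovieID; apply MovieID→DName and equate their DName entries.
Rows 1 and 3 agree on Title; apply Title→MovieID and equate their MovieID entries.
Rows 1 and 3 agree on MovieID; apply MovieID→DName and equate their DName entries.
Row 1 is now all distinguished symbols — the join is lossless.

Yes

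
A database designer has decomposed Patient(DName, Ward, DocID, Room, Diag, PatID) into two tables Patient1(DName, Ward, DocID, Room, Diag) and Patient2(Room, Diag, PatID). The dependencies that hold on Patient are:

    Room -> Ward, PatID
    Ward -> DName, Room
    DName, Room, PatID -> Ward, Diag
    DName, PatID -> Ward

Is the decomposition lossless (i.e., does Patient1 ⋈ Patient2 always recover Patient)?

Yes

Common attributes: Patient1 ∩ Patient2 = {Room, Diag}.
Closure of {Room, Diag}: Room → Ward, PatID applies, adding Ward, PatID; Ward → DName, Room applies, adding DName. So (Room, Diag)⁺ = {DName, Ward, Room, Diag, PatID}.
This closure contains every attribute of Patient2, so Patient1 ∩ Patient2 → Patient2. The join is lossless.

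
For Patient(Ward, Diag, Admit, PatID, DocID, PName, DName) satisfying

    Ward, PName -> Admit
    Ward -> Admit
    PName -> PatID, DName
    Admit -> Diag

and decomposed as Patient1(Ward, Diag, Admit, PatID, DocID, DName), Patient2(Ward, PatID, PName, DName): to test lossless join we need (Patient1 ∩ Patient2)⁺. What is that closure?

Ward, Diag, Admit, PatID, DName

Patient1 ∩ Patient2 = {Ward, PatID, DName}.
Ward → Admit applies, adding Admit
Admit → Diag applies, adding Diag
Closure: {Ward, Diag, Admit, PatID, DName}.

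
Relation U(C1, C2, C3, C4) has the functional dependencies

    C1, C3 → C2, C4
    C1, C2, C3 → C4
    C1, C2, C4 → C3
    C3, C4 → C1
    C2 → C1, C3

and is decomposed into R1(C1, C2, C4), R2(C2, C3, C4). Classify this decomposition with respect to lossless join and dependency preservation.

lossless but not dependency-preserving

Lossless test: (C2, C4)⁺ = {C1, C2, C3, C4}, which contains all of one fragment — lossless.
Dependency preservation: the restricted closure of {C1, C3} across the fragments never reaches {C2, C4}, so C1, C3 → C2, C4 cannot be enforced without a join — not preserved.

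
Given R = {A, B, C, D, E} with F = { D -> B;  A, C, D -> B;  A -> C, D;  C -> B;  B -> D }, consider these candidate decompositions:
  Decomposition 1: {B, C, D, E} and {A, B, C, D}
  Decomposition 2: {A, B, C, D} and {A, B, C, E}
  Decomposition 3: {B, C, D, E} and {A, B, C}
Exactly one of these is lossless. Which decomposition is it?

Decomposition 1: common = {B, C, D}, closure = {B, C, D} → lossy.
Decomposition 2: common = {A, B, C}, closure = {A, B, C, D} → lossless.
Decomposition 3: common = {B, C}, closure = {B, C, D} → lossy.

Decomposition 2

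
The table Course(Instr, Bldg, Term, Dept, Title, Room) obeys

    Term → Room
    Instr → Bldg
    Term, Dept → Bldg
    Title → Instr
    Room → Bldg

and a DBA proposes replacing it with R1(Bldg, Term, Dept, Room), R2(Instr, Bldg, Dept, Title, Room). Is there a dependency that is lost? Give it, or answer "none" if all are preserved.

none

Term → Room lies within R1.
Instr → Bldg lies within R2.
Term, Dept → Bldg lies within R1.
Title → Instr lies within R2.
Room → Bldg lies within R1.
Every dependency is enforceable on the fragments, so the decomposition is dependency-preserving.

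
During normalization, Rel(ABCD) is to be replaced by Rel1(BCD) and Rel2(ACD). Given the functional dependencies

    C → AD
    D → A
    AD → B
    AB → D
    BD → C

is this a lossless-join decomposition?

Common attributes: Rel1 ∩ Rel2 = {CD}.
Closure of {CD}: C → AD applies, adding A; AD → B applies, adding B. So (CD)⁺ = {ABCD}.
This closure contains every attribute of Rel1, so Rel1 ∩ Rel2 → Rel1. The join is lossless.

Yes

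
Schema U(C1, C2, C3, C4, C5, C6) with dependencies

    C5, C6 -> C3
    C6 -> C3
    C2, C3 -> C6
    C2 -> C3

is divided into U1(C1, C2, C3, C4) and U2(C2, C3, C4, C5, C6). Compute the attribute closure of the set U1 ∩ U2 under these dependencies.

U1 ∩ U2 = {C2, C3, C4}.
C2, C3 → C6 applies, adding C6
Closure: {C2, C3, C4, C6}.

C2, C3, C4, C6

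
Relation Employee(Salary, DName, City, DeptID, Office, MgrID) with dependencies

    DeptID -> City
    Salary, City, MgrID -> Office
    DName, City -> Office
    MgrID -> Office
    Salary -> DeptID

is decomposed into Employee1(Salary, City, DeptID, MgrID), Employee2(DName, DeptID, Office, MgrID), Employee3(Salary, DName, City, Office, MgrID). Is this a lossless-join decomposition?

Yes

Chase test. Columns are Salary, DName, City, DeptID, Office, MgrID; row i has aⱼ where attribute j ∈ Employeei, else bᵢⱼ.
Initial tableau (one row per fragment):
  row 1: a1 b12 a3 a4 b15 a6
  row 2: b21 a2 b23 a4 a5 a6
  row 3: a1 a2 a3 b34 a5 a6
Rows 1 and 2 agree on DeptID; apply DeptID→City and equate their City entries.
Rows 1 and 3 agree on Salary, City, MgrID; apply Salary, City, MgrID→Office and equate their Office entries.
Rows 1 and 3 agree on Salary; apply Salary→DeptID and equate their DeptID entries.
Row 3 is now all distinguished symbols — the join is lossless.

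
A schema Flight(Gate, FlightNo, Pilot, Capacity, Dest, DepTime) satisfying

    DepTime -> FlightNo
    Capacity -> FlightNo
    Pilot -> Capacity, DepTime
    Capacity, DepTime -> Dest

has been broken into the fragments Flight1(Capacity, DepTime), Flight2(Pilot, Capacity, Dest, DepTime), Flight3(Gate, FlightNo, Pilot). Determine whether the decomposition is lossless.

Yes

Chase test. Columns are Gate, FlightNo, Pilot, Capacity, Dest, DepTime; row i has aⱼ where attribute j ∈ Flighti, else bᵢⱼ.
Initial tableau (one row per fragment):
  row 1: b11 b12 b13 a4 b15 a6
  row 2: b21 b22 a3 a4 a5 a6
  row 3: a1 a2 a3 b34 b35 b36
Rows 1 and 2 agree on DepTime; apply DepTime→FlightNo and equate their FlightNo entries.
Rows 2 and 3 agree on Pilot; apply Pilot→Capacity, DepTime and equate their Capacity, DepTime entries.
Rows 1 and 2 agree on Capacity, DepTime; apply Capacity, DepTime→Dest and equate their Dest entries.
Rows 1 and 3 agree on Capacity, DepTime; apply Capacity, DepTime→Dest and equate their Dest entries.
Rows 1 and 3 agree on DepTime; apply DepTime→FlightNo and equate their FlightNo entries.
Row 3 is now all distinguished symbols — the join is lossless.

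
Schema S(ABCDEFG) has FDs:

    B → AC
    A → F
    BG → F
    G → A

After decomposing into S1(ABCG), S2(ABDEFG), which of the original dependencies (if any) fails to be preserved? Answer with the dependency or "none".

none

B → AC lies within S1.
A → F lies within S2.
BG → F lies within S2.
G → A lies within S1.
Every dependency is enforceable on the fragments, so the decomposition is dependency-preserving.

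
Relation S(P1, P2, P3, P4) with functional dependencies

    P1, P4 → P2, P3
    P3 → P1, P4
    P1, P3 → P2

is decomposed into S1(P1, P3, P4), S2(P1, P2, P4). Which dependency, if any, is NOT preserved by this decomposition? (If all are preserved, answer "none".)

none

P1, P4 → P2, P3: restricted closure across fragments reaches P2, P3.
P3 → P1, P4 lies within S1.
P1, P3 → P2: restricted closure across fragments reaches P2.
Every dependency is enforceable on the fragments, so the decomposition is dependency-preserving.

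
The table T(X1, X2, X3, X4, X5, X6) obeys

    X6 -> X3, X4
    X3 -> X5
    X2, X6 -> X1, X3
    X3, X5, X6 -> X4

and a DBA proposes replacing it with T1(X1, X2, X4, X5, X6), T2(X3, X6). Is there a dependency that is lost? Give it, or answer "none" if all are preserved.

Check X3 → X5: no single fragment contains all of {X3, X5}, and the restricted closure of {X3} across the fragments never reaches {X5}.
X6 → X3, X4 is preserved.
X2, X6 → X1, X3 is preserved.
X3, X5, X6 → X4 is preserved.

X3 -> X5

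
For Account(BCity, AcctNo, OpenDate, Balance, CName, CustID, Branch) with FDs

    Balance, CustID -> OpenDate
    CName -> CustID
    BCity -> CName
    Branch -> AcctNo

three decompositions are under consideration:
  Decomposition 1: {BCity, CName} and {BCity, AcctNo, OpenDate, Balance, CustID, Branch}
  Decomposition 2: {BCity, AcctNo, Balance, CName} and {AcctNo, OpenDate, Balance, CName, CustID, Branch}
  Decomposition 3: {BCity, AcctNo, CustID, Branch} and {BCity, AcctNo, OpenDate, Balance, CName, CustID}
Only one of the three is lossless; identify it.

Decomposition 1

Decomposition 1: common = {BCity}, closure = {BCity, CName, CustID} → lossless.
Decomposition 2: common = {AcctNo, Balance, CName}, closure = {AcctNo, OpenDate, Balance, CName, CustID} → lossy.
Decomposition 3: common = {BCity, AcctNo, CustID}, closure = {BCity, AcctNo, CName, CustID} → lossy.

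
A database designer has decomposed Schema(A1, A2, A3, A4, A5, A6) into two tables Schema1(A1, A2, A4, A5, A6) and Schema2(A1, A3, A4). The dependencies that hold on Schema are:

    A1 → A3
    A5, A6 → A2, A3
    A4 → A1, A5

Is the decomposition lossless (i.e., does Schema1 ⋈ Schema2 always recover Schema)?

Yes

Common attributes: Schema1 ∩ Schema2 = {A1, A4}.
Closure of {A1, A4}: A1 → A3 applies, adding A3; A4 → A1, A5 applies, adding A5. So (A1, A4)⁺ = {A1, A3, A4, A5}.
This closure contains every attribute of Schema2, so Schema1 ∩ Schema2 → Schema2. The join is lossless.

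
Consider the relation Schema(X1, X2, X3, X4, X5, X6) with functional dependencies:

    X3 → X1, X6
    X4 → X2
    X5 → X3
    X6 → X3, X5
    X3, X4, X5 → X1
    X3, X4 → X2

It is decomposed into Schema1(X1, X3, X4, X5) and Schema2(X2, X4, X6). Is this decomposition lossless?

Common attributes: Schema1 ∩ Schema2 = {X4}.
Closure of {X4}: X4 → X2 applies, adding X2. So (X4)⁺ = {X2, X4}.
The closure contains neither all of Schema1 = {X1, X3, X4, X5} nor all of Schema2 = {X2, X4, X6}, so the common attributes are not a superkey of either fragment. The join is lossy.

No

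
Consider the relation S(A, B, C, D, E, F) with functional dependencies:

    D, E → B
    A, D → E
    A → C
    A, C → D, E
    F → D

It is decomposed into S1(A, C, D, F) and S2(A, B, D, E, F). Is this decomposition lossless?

Common attributes: S1 ∩ S2 = {A, D, F}.
Closure of {A, D, F}: A, D → E applies, adding E; A → C applies, adding C; D, E → B applies, adding B. So (A, D, F)⁺ = {A, B, C, D, E, F}.
This closure contains every attribute of S1, so S1 ∩ S2 → S1. The join is lossless.

Yes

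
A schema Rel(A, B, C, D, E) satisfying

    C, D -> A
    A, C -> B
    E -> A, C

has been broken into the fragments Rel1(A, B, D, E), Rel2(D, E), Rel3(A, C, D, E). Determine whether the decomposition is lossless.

Chase test. Columns are A, B, C, D, E; row i has aⱼ where attribute j ∈ Reli, else bᵢⱼ.
Initial tableau (one row per fragment):
  row 1: a1 a2 b13 a4 a5
  row 2: b21 b22 b23 a4 a5
  row 3: a1 b32 a3 a4 a5
Rows 1 and 2 agree on E; apply E→A, C and equate their A, C entries.
Rows 1 and 3 agree on E; apply E→A, C and equate their A, C entries.
Rows 1 and 2 agree on A, C; apply A, C→B and equate their B entries.
Rows 1 and 3 agree on A, C; apply A, C→B and equate their B entries.
Row 1 is now all distinguished symbols — the join is lossless.

Yes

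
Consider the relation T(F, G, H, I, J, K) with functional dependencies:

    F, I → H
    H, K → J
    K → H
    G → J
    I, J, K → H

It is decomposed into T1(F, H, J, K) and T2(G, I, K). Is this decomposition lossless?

No

Common attributes: T1 ∩ T2 = {K}.
Closure of {K}: K → H applies, adding H; H, K → J applies, adding J. So (K)⁺ = {H, J, K}.
The closure contains neither all of T1 = {F, H, J, K} nor all of T2 = {G, I, K}, so the common attributes are not a superkey of either fragment. The join is lossy.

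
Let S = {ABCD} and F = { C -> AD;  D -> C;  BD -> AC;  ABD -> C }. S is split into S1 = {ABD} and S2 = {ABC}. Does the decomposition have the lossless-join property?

Common attributes: S1 ∩ S2 = {AB}.
No dependency enlarges {AB}, so (AB)⁺ = {AB}.
The closure contains neither all of S1 = {ABD} nor all of S2 = {ABC}, so the common attributes are not a superkey of either fragment. The join is lossy.

No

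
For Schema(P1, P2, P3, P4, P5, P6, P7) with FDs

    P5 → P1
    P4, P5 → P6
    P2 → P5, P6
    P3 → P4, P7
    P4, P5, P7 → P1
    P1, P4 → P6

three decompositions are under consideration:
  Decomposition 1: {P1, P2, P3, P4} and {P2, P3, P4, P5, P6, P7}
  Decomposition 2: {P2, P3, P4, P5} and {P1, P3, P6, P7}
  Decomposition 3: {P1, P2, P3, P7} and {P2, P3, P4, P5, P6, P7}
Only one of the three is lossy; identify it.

Decomposition 1: common = {P2, P3, P4}, closure = {P1, P2, P3, P4, P5, P6, P7} → lossless.
Decomposition 2: common = {P3}, closure = {P3, P4, P7} → lossy.
Decomposition 3: common = {P2, P3, P7}, closure = {P1, P2, P3, P4, P5, P6, P7} → lossless.

Decomposition 2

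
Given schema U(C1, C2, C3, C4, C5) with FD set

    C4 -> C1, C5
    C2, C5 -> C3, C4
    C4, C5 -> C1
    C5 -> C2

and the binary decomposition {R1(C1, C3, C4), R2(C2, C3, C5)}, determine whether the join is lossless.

Common attributes: R1 ∩ R2 = {C3}.
No dependency enlarges {C3}, so (C3)⁺ = {C3}.
The closure contains neither all of R1 = {C1, C3, C4} nor all of R2 = {C2, C3, C5}, so the common attributes are not a superkey of either fragment. The join is lossy.

No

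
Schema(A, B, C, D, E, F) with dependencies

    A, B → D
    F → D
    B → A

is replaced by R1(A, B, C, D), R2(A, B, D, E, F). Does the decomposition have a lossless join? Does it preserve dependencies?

lossy but dependency-preserving

Lossless test: (A, B, D)⁺ = {A, B, D}, which is a superkey of neither fragment — lossy.
Dependency preservation: every FD's attributes lie within a single fragment, so each can be enforced locally — preserved.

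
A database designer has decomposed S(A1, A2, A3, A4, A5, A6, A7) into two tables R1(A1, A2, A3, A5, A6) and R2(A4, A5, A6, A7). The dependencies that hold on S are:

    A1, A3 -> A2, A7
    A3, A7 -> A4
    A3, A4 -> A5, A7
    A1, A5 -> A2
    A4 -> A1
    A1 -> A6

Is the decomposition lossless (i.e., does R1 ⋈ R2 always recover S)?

No

Common attributes: R1 ∩ R2 = {A5, A6}.
No dependency enlarges {A5, A6}, so (A5, A6)⁺ = {A5, A6}.
The closure contains neither all of R1 = {A1, A2, A3, A5, A6} nor all of R2 = {A4, A5, A6, A7}, so the common attributes are not a superkey of either fragment. The join is lossy.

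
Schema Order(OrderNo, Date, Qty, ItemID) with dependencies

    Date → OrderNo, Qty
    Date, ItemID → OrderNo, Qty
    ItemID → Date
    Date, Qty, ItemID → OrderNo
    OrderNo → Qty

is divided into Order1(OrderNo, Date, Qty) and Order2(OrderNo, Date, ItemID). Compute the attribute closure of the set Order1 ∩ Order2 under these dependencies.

Order1 ∩ Order2 = {OrderNo, Date}.
Date → OrderNo, Qty applies, adding Qty
Closure: {OrderNo, Date, Qty}.

OrderNo, Date, Qty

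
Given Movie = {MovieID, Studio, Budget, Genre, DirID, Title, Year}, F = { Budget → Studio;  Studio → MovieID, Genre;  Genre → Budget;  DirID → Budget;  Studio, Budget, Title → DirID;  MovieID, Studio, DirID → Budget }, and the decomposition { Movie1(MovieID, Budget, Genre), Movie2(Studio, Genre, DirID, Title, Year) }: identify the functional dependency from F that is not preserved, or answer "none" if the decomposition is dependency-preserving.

none

Budget → Studio: restricted closure across fragments reaches Studio.
Studio → MovieID, Genre: restricted closure across fragments reaches MovieID, Genre.
Genre → Budget lies within Movie1.
DirID → Budget: restricted closure across fragments reaches Budget.
Studio, Budget, Title → DirID: restricted closure across fragments reaches DirID.
MovieID, Studio, DirID → Budget: restricted closure across fragments reaches Budget.
Every dependency is enforceable on the fragments, so the decomposition is dependency-preserving.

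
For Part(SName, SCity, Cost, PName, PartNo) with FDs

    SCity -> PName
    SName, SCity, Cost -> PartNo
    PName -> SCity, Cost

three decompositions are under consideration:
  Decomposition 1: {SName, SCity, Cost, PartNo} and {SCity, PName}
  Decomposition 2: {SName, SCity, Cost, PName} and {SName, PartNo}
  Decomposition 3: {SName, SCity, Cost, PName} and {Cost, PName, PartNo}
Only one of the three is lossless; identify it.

Decomposition 1

Decomposition 1: common = {SCity}, closure = {SCity, Cost, PName} → lossless.
Decomposition 2: common = {SName}, closure = {SName} → lossy.
Decomposition 3: common = {Cost, PName}, closure = {SCity, Cost, PName} → lossy.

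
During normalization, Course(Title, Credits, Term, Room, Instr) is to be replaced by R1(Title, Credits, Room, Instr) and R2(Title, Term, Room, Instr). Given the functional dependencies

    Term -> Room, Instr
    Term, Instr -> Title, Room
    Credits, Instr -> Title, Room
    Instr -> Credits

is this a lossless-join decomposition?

Yes

Common attributes: R1 ∩ R2 = {Title, Room, Instr}.
Closure of {Title, Room, Instr}: Instr → Credits applies, adding Credits. So (Title, Room, Instr)⁺ = {Title, Credits, Room, Instr}.
This closure contains every attribute of R1, so R1 ∩ R2 → R1. The join is lossless.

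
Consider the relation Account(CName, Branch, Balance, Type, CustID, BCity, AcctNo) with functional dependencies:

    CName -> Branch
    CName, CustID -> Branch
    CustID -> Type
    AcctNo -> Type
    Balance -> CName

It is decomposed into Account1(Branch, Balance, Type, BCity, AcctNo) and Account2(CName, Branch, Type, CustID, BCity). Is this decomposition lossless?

No

Common attributes: Account1 ∩ Account2 = {Branch, Type, BCity}.
No dependency enlarges {Branch, Type, BCity}, so (Branch, Type, BCity)⁺ = {Branch, Type, BCity}.
The closure contains neither all of Account1 = {Branch, Balance, Type, BCity, AcctNo} nor all of Account2 = {CName, Branch, Type, CustID, BCity}, so the common attributes are not a superkey of either fragment. The join is lossy.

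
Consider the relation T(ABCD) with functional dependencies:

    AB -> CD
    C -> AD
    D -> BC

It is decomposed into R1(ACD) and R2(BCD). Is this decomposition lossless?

Yes

Common attributes: R1 ∩ R2 = {CD}.
Closure of {CD}: C → AD applies, adding A; D → BC applies, adding B. So (CD)⁺ = {ABCD}.
This closure contains every attribute of R1, so R1 ∩ R2 → R1. The join is lossless.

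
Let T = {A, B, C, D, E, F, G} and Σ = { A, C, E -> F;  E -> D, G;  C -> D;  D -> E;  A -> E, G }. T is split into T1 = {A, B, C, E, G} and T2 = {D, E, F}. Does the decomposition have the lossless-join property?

No

Common attributes: T1 ∩ T2 = {E}.
Closure of {E}: E → D, G applies, adding D, G. So (E)⁺ = {D, E, G}.
The closure contains neither all of T1 = {A, B, C, E, G} nor all of T2 = {D, E, F}, so the common attributes are not a superkey of either fragment. The join is lossy.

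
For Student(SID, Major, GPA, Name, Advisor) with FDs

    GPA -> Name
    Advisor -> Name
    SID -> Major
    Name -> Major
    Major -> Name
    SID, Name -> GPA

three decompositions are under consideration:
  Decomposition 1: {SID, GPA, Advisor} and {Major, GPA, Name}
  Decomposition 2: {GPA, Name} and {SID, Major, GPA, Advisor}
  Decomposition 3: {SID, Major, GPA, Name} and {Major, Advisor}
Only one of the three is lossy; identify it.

Decomposition 3

Decomposition 1: common = {GPA}, closure = {Major, GPA, Name} → lossless.
Decomposition 2: common = {GPA}, closure = {Major, GPA, Name} → lossless.
Decomposition 3: common = {Major}, closure = {Major, Name} → lossy.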